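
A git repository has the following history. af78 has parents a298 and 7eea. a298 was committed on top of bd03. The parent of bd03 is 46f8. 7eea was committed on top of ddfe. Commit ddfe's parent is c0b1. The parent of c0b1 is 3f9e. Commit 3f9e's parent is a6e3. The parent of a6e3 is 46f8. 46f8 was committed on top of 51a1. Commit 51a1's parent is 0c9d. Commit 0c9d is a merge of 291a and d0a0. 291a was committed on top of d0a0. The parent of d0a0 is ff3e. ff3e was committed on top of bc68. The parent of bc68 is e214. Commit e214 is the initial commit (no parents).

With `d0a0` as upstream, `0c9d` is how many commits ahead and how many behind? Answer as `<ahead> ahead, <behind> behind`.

2 ahead, 0 behind

Reachable from 0c9d: {0c9d, 291a, bc68, d0a0, e214, ff3e}.
Reachable from d0a0: {bc68, d0a0, e214, ff3e}.
Only in 0c9d's history (ahead): {0c9d, 291a} — 2.
Only in d0a0's history (behind): {} — 0.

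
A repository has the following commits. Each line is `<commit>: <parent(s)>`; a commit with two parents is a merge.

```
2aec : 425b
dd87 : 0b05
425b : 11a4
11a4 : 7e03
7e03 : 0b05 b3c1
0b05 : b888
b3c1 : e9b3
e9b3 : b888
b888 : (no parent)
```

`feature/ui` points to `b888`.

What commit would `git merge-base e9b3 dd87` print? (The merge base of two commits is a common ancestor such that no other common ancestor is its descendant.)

Ancestors of e9b3: {b888, e9b3}.
Ancestors of dd87: {0b05, b888, dd87}.
Common ancestors: {b888}.
The only common ancestor is b888, so it is the merge base.

b888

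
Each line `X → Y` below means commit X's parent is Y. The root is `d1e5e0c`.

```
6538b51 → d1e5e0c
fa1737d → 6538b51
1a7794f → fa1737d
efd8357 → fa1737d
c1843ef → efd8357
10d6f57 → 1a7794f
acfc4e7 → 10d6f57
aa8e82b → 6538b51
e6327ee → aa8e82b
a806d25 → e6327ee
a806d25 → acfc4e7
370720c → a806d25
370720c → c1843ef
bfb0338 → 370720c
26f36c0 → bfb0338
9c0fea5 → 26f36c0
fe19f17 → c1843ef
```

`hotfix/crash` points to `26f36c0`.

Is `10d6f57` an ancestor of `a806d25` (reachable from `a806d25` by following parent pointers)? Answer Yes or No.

Yes

Ancestors of a806d25 (commits reachable by following parents): {10d6f57, 1a7794f, 6538b51, a806d25, aa8e82b, acfc4e7, d1e5e0c, e6327ee, fa1737d}.
10d6f57 is in that set, so it is an ancestor of a806d25.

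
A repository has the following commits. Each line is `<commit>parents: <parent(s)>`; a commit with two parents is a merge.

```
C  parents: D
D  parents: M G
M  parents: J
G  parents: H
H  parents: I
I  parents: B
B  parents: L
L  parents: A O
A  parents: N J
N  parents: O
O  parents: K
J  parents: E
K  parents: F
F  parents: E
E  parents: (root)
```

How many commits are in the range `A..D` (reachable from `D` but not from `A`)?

7

Reachable from D: {A, B, D, E, F, G, H, I, J, K, L, M, N, O}.
Reachable from A: {A, E, F, J, K, N, O}.
In D's history but not A's: {B, D, G, H, I, L, M} — 7 commits.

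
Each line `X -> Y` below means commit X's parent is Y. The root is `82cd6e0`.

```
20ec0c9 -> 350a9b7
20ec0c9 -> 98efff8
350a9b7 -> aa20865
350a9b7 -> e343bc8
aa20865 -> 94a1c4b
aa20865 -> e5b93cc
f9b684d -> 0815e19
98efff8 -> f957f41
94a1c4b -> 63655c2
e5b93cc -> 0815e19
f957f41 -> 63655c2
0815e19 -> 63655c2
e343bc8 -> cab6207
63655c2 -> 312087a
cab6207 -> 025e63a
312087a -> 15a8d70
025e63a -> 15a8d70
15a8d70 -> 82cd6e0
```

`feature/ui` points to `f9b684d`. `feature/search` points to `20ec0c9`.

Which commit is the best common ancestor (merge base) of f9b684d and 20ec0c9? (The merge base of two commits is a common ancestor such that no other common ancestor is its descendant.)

0815e19

Ancestors of f9b684d: {0815e19, 15a8d70, 312087a, 63655c2, 82cd6e0, f9b684d}.
Ancestors of 20ec0c9: {025e63a, 0815e19, 15a8d70, 20ec0c9, 312087a, 350a9b7, 63655c2, 82cd6e0, 94a1c4b, 98efff8, aa20865, cab6207, e343bc8, e5b93cc, f957f41}.
Common ancestors: {0815e19, 15a8d70, 312087a, 63655c2, 82cd6e0}.
Among these, 0815e19 is not an ancestor of any other common ancestor — it is the merge base.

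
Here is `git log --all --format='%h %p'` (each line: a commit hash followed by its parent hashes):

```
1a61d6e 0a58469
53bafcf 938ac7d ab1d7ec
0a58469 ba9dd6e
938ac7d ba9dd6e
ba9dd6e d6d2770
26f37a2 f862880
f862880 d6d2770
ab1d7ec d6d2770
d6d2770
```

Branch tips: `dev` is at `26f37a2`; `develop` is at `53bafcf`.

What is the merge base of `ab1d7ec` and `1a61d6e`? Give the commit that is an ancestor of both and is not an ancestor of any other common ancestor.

d6d2770

Ancestors of ab1d7ec: {ab1d7ec, d6d2770}.
Ancestors of 1a61d6e: {0a58469, 1a61d6e, ba9dd6e, d6d2770}.
Common ancestors: {d6d2770}.
The only common ancestor is d6d2770, so it is the merge base.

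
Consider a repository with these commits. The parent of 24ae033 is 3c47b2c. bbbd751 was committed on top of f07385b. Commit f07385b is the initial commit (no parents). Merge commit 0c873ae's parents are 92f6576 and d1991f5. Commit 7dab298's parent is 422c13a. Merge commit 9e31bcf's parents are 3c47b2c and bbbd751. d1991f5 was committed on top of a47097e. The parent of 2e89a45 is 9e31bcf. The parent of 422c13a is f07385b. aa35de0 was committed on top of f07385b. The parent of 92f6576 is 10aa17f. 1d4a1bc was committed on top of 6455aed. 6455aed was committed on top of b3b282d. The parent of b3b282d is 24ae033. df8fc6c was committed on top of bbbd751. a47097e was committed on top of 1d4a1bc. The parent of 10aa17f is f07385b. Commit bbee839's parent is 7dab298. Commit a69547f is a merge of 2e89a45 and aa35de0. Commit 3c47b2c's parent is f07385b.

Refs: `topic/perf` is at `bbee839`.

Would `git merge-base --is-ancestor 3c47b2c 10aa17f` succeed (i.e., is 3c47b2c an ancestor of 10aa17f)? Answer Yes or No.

No

Ancestors of 10aa17f: {10aa17f, f07385b}.
3c47b2c is not in that set, so it is not an ancestor of 10aa17f.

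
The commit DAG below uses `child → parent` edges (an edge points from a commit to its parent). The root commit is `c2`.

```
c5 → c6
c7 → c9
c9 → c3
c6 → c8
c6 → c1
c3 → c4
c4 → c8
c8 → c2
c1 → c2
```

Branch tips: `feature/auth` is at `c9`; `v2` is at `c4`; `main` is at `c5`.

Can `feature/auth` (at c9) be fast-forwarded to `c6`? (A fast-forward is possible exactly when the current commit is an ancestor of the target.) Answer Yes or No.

A fast-forward from c9 to c6 is possible iff c9 is an ancestor of c6.
Ancestors of c6: {c1, c2, c6, c8}.
c9 is not among them, so fast-forward is not possible.

No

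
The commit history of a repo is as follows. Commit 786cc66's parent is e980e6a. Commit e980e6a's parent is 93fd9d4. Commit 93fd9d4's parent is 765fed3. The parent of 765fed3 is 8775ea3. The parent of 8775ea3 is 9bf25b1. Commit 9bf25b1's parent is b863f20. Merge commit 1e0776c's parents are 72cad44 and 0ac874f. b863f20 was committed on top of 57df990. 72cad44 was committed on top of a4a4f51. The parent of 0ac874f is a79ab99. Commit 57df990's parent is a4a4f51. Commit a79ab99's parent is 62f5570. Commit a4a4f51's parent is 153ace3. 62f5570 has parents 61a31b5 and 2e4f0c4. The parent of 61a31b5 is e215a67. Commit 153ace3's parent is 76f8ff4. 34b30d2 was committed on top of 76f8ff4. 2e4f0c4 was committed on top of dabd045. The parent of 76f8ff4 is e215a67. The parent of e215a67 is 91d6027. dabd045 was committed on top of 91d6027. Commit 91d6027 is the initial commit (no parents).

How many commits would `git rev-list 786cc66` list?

13

Walking parent pointers from 786cc66: reachable set = {153ace3, 57df990, 765fed3, 76f8ff4, 786cc66, 8775ea3, 91d6027, 93fd9d4, 9bf25b1, a4a4f51, b863f20, e215a67, e980e6a}.
That is 13 commits.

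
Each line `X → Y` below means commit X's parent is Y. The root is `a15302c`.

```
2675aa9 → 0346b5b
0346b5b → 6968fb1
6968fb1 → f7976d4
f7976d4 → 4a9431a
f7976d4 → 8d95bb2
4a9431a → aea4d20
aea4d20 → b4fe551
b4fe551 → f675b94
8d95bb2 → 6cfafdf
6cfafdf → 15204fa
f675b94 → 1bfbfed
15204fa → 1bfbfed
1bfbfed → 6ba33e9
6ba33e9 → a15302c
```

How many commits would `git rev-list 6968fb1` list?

Walking parent pointers from 6968fb1: reachable set = {15204fa, 1bfbfed, 4a9431a, 6968fb1, 6ba33e9, 6cfafdf, 8d95bb2, a15302c, aea4d20, b4fe551, f675b94, f7976d4}.
That is 12 commits.

12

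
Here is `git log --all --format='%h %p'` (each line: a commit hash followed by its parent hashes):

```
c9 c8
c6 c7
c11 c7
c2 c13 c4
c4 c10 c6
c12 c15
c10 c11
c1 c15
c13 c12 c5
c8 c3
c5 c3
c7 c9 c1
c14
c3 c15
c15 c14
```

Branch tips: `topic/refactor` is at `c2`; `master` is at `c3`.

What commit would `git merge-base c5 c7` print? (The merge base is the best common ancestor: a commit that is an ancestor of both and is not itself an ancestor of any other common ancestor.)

Ancestors of c5: {c14, c15, c3, c5}.
Ancestors of c7: {c1, c14, c15, c3, c7, c8, c9}.
Common ancestors: {c14, c15, c3}.
Among these, c3 is not an ancestor of any other common ancestor — it is the merge base.

c3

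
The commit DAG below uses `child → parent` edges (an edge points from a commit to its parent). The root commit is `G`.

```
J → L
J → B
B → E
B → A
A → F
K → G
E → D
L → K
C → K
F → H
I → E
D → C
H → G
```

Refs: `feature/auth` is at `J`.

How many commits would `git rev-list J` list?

11

Walking parent pointers from J: reachable set = {A, B, C, D, E, F, G, H, J, K, L}.
That is 11 commits.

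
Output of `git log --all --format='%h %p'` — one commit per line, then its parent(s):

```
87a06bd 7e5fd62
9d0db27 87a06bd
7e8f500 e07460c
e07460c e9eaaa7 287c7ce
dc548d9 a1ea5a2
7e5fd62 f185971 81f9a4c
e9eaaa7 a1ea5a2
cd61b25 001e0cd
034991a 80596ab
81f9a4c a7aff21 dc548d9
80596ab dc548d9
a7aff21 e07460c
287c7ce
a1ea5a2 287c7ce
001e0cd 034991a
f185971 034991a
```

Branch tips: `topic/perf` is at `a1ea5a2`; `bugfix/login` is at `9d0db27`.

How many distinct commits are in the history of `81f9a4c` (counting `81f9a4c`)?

Walking parent pointers from 81f9a4c: reachable set = {287c7ce, 81f9a4c, a1ea5a2, a7aff21, dc548d9, e07460c, e9eaaa7}.
That is 7 commits.

7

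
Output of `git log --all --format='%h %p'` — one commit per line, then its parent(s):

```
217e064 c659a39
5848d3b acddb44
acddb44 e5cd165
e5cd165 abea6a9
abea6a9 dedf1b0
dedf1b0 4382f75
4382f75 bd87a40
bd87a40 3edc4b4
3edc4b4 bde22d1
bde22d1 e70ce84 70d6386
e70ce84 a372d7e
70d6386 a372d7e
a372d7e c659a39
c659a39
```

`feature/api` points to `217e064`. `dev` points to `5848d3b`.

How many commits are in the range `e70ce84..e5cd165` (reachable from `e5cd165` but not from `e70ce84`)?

Reachable from e5cd165: {3edc4b4, 4382f75, 70d6386, a372d7e, abea6a9, bd87a40, bde22d1, c659a39, dedf1b0, e5cd165, e70ce84}.
Reachable from e70ce84: {a372d7e, c659a39, e70ce84}.
In e5cd165's history but not e70ce84's: {3edc4b4, 4382f75, 70d6386, abea6a9, bd87a40, bde22d1, dedf1b0, e5cd165} — 8 commits.

8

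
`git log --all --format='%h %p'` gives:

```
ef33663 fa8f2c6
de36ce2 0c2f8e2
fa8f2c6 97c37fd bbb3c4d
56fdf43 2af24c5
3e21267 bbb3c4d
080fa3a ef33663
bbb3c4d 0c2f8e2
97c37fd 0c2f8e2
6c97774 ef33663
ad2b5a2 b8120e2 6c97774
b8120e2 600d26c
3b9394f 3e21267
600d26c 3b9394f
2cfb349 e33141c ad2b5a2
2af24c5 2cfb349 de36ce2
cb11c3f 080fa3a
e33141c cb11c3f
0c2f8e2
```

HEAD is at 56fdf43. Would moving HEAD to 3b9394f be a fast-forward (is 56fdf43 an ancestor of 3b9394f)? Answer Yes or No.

A fast-forward from 56fdf43 to 3b9394f is possible iff 56fdf43 is an ancestor of 3b9394f.
Ancestors of 3b9394f: {0c2f8e2, 3b9394f, 3e21267, bbb3c4d}.
56fdf43 is not among them, so fast-forward is not possible.

No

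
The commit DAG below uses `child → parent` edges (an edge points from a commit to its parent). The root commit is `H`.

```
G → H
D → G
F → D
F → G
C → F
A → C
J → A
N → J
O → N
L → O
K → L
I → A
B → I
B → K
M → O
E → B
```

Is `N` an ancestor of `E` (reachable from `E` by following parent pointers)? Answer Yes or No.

Yes

Ancestors of E (commits reachable by following parents): {A, B, C, D, E, F, G, H, I, J, K, L, N, O}.
N is in that set, so it is an ancestor of E.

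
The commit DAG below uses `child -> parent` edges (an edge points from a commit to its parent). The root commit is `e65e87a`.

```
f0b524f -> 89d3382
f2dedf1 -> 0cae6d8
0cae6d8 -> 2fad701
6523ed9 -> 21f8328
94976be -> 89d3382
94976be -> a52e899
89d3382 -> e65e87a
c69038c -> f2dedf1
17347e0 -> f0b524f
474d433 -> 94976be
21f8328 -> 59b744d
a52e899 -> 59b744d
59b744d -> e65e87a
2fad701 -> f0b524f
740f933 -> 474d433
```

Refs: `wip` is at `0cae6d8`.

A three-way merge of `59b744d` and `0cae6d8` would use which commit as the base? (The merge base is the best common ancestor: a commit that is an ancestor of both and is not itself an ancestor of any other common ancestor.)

Ancestors of 59b744d: {59b744d, e65e87a}.
Ancestors of 0cae6d8: {0cae6d8, 2fad701, 89d3382, e65e87a, f0b524f}.
Common ancestors: {e65e87a}.
The only common ancestor is e65e87a, so it is the merge base.

e65e87a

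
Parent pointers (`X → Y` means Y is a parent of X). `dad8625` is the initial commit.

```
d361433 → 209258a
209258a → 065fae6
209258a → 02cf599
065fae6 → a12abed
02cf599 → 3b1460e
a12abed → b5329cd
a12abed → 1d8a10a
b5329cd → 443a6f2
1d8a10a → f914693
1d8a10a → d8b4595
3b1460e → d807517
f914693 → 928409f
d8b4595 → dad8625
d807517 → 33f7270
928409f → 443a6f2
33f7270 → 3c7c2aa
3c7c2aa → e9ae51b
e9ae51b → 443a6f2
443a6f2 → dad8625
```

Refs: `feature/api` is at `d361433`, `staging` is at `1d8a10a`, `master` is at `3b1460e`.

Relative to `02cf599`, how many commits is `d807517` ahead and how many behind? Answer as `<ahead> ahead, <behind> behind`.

Reachable from d807517: {33f7270, 3c7c2aa, 443a6f2, d807517, dad8625, e9ae51b}.
Reachable from 02cf599: {02cf599, 33f7270, 3b1460e, 3c7c2aa, 443a6f2, d807517, dad8625, e9ae51b}.
Only in d807517's history (ahead): {} — 0.
Only in 02cf599's history (behind): {02cf599, 3b1460e} — 2.

0 ahead, 2 behind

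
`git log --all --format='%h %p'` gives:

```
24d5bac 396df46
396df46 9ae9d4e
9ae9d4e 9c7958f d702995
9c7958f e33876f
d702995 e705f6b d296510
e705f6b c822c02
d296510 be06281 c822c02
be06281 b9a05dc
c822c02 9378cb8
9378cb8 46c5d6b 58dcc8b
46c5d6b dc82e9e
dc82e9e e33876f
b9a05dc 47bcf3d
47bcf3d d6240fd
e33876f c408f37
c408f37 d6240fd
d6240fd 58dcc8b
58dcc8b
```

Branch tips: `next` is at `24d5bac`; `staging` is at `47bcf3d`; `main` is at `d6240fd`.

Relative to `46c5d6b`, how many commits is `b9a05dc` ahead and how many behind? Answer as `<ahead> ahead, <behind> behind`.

Reachable from b9a05dc: {47bcf3d, 58dcc8b, b9a05dc, d6240fd}.
Reachable from 46c5d6b: {46c5d6b, 58dcc8b, c408f37, d6240fd, dc82e9e, e33876f}.
Only in b9a05dc's history (ahead): {47bcf3d, b9a05dc} — 2.
Only in 46c5d6b's history (behind): {46c5d6b, c408f37, dc82e9e, e33876f} — 4.

2 ahead, 4 behind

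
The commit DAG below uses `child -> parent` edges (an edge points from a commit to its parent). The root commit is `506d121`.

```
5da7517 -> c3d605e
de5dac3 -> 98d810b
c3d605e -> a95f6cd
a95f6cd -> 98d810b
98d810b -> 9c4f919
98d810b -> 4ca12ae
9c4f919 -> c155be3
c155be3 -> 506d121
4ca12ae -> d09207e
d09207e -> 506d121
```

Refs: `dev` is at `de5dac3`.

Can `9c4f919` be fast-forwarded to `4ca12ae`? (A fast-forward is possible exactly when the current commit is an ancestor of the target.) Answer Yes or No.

A fast-forward from 9c4f919 to 4ca12ae is possible iff 9c4f919 is an ancestor of 4ca12ae.
Ancestors of 4ca12ae: {4ca12ae, 506d121, d09207e}.
9c4f919 is not among them, so fast-forward is not possible.

No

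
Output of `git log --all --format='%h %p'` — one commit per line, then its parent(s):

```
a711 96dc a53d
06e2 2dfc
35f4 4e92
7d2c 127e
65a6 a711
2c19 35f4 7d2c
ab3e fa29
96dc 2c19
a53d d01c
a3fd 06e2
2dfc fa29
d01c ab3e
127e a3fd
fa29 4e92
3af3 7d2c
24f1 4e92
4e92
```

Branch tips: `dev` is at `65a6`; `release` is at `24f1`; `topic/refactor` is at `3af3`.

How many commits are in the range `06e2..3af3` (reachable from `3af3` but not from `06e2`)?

4

Reachable from 3af3: {06e2, 127e, 2dfc, 3af3, 4e92, 7d2c, a3fd, fa29}.
Reachable from 06e2: {06e2, 2dfc, 4e92, fa29}.
In 3af3's history but not 06e2's: {127e, 3af3, 7d2c, a3fd} — 4 commits.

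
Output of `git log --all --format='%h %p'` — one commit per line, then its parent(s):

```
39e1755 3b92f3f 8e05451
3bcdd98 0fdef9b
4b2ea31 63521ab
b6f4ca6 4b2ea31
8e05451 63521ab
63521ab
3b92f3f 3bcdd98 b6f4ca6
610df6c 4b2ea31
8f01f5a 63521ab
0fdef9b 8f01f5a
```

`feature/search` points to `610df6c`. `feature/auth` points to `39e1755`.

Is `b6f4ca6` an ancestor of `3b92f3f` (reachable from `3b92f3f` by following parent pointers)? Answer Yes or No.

Ancestors of 3b92f3f (commits reachable by following parents): {0fdef9b, 3b92f3f, 3bcdd98, 4b2ea31, 63521ab, 8f01f5a, b6f4ca6}.
b6f4ca6 is in that set, so it is an ancestor of 3b92f3f.

Yes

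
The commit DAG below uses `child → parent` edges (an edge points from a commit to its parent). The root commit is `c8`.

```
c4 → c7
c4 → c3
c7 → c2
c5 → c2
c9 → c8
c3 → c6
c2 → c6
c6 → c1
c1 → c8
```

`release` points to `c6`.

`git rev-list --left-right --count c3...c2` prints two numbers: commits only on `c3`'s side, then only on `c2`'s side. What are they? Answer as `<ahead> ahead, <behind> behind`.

1 ahead, 1 behind

Reachable from c3: {c1, c3, c6, c8}.
Reachable from c2: {c1, c2, c6, c8}.
Only in c3's history (ahead): {c3} — 1.
Only in c2's history (behind): {c2} — 1.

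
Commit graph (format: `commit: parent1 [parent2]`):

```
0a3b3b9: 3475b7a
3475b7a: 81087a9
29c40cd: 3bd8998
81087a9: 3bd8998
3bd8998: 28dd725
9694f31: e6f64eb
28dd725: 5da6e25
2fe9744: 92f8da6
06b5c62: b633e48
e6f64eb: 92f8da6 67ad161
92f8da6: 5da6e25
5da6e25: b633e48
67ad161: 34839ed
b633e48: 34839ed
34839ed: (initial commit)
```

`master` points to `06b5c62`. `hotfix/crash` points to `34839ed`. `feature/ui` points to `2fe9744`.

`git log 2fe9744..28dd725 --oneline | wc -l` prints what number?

1

Reachable from 28dd725: {28dd725, 34839ed, 5da6e25, b633e48}.
Reachable from 2fe9744: {2fe9744, 34839ed, 5da6e25, 92f8da6, b633e48}.
In 28dd725's history but not 2fe9744's: {28dd725} — 1 commit.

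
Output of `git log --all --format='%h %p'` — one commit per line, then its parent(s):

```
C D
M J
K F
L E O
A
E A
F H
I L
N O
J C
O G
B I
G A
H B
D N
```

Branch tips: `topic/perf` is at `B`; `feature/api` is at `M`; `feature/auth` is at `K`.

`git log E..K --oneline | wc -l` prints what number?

8

Reachable from K: {A, B, E, F, G, H, I, K, L, O}.
Reachable from E: {A, E}.
In K's history but not E's: {B, F, G, H, I, K, L, O} — 8 commits.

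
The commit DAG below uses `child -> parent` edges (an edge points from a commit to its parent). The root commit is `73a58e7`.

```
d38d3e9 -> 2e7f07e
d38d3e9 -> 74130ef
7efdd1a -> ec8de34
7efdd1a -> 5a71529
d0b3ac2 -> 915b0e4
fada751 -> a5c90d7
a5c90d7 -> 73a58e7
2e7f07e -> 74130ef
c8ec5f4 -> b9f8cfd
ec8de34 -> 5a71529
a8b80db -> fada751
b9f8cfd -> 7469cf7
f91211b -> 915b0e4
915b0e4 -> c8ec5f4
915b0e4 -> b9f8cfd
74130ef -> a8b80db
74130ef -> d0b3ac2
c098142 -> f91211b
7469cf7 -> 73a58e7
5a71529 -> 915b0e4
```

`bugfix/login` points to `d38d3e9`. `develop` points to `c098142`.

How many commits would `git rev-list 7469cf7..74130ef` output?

Reachable from 74130ef: {73a58e7, 74130ef, 7469cf7, 915b0e4, a5c90d7, a8b80db, b9f8cfd, c8ec5f4, d0b3ac2, fada751}.
Reachable from 7469cf7: {73a58e7, 7469cf7}.
In 74130ef's history but not 7469cf7's: {74130ef, 915b0e4, a5c90d7, a8b80db, b9f8cfd, c8ec5f4, d0b3ac2, fada751} — 8 commits.

8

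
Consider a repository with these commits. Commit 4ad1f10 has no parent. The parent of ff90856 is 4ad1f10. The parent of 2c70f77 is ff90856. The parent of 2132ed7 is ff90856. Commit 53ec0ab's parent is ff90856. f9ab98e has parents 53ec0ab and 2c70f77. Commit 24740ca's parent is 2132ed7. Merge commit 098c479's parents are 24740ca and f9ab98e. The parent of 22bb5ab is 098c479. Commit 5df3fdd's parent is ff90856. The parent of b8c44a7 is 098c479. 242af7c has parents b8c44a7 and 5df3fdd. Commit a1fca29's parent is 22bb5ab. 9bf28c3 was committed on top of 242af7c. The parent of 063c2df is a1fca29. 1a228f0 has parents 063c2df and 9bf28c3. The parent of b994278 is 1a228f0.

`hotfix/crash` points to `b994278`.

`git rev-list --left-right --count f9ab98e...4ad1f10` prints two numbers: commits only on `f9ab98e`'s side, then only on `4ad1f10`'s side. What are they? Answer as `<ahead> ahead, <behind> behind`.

4 ahead, 0 behind

Reachable from f9ab98e: {2c70f77, 4ad1f10, 53ec0ab, f9ab98e, ff90856}.
Reachable from 4ad1f10: {4ad1f10}.
Only in f9ab98e's history (ahead): {2c70f77, 53ec0ab, f9ab98e, ff90856} — 4.
Only in 4ad1f10's history (behind): {} — 0.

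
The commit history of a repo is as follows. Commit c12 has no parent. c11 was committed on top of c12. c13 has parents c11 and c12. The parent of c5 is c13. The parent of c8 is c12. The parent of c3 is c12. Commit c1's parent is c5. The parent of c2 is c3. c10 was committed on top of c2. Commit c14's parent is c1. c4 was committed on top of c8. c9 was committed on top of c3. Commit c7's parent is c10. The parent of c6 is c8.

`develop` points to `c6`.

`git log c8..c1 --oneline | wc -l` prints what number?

Reachable from c1: {c1, c11, c12, c13, c5}.
Reachable from c8: {c12, c8}.
In c1's history but not c8's: {c1, c11, c13, c5} — 4 commits.

4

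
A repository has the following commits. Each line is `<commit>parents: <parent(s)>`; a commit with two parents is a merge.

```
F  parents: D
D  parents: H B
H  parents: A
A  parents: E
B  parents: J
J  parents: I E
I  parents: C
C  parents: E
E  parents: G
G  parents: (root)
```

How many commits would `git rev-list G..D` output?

8

Reachable from D: {A, B, C, D, E, G, H, I, J}.
Reachable from G: {G}.
In D's history but not G's: {A, B, C, D, E, H, I, J} — 8 commits.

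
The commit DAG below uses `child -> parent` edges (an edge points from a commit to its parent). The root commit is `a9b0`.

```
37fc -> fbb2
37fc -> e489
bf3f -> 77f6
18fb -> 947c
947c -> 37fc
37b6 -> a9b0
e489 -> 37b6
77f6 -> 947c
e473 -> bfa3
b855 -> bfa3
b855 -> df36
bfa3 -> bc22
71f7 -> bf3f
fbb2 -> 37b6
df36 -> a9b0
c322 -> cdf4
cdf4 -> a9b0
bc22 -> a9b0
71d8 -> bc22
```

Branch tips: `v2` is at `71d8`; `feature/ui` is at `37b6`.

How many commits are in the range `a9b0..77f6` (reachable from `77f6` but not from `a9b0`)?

Reachable from 77f6: {37b6, 37fc, 77f6, 947c, a9b0, e489, fbb2}.
Reachable from a9b0: {a9b0}.
In 77f6's history but not a9b0's: {37b6, 37fc, 77f6, 947c, e489, fbb2} — 6 commits.

6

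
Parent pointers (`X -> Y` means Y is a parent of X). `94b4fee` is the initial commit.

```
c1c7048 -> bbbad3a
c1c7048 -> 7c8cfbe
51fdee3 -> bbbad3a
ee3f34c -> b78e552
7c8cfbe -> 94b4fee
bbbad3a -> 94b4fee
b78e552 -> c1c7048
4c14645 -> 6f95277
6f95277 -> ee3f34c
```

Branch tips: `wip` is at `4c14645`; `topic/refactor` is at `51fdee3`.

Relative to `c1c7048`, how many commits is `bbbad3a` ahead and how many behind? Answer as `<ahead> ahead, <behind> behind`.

0 ahead, 2 behind

Reachable from bbbad3a: {94b4fee, bbbad3a}.
Reachable from c1c7048: {7c8cfbe, 94b4fee, bbbad3a, c1c7048}.
Only in bbbad3a's history (ahead): {} — 0.
Only in c1c7048's history (behind): {7c8cfbe, c1c7048} — 2.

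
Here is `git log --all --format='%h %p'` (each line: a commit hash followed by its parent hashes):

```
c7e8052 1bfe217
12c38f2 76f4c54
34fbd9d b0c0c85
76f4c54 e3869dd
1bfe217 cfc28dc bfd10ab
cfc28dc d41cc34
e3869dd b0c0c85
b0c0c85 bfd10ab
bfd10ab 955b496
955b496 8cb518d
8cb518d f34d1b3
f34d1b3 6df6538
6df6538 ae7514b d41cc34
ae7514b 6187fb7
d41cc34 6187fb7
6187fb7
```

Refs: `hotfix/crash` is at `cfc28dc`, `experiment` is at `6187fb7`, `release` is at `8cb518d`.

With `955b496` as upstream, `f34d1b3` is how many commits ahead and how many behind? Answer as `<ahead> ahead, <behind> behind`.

0 ahead, 2 behind

Reachable from f34d1b3: {6187fb7, 6df6538, ae7514b, d41cc34, f34d1b3}.
Reachable from 955b496: {6187fb7, 6df6538, 8cb518d, 955b496, ae7514b, d41cc34, f34d1b3}.
Only in f34d1b3's history (ahead): {} — 0.
Only in 955b496's history (behind): {8cb518d, 955b496} — 2.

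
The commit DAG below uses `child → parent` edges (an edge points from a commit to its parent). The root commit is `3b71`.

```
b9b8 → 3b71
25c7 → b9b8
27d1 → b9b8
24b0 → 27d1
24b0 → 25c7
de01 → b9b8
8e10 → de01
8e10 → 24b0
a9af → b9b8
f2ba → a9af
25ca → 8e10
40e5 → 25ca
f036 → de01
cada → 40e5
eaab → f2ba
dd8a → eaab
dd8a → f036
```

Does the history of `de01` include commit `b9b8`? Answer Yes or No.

Yes

Ancestors of de01 (commits reachable by following parents): {3b71, b9b8, de01}.
b9b8 is in that set, so it is an ancestor of de01.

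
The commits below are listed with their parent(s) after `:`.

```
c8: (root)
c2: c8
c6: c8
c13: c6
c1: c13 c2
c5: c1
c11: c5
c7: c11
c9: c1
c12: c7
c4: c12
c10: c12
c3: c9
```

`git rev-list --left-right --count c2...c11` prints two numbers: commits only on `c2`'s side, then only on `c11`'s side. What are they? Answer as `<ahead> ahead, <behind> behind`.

Reachable from c2: {c2, c8}.
Reachable from c11: {c1, c11, c13, c2, c5, c6, c8}.
Only in c2's history (ahead): {} — 0.
Only in c11's history (behind): {c1, c11, c13, c5, c6} — 5.

0 ahead, 5 behind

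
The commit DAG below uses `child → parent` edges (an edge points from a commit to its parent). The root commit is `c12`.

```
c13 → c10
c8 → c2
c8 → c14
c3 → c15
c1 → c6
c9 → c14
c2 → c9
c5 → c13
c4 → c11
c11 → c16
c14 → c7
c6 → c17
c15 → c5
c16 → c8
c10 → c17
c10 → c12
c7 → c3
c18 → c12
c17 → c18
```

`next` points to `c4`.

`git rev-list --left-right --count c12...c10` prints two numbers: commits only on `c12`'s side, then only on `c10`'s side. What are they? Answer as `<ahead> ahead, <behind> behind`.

Reachable from c12: {c12}.
Reachable from c10: {c10, c12, c17, c18}.
Only in c12's history (ahead): {} — 0.
Only in c10's history (behind): {c10, c17, c18} — 3.

0 ahead, 3 behind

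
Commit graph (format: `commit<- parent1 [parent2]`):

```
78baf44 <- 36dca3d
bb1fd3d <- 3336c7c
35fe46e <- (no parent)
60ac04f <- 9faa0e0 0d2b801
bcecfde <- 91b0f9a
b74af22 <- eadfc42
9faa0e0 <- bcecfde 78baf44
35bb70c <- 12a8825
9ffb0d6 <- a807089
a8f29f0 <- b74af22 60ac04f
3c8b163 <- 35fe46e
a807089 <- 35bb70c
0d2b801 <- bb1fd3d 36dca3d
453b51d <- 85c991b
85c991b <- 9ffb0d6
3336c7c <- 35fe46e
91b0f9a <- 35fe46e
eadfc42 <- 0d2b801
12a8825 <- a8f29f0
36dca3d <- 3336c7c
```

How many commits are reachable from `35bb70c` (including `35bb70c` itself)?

Walking parent pointers from 35bb70c: reachable set = {0d2b801, 12a8825, 3336c7c, 35bb70c, 35fe46e, 36dca3d, 60ac04f, 78baf44, 91b0f9a, 9faa0e0, a8f29f0, b74af22, bb1fd3d, bcecfde, eadfc42}.
That is 15 commits.

15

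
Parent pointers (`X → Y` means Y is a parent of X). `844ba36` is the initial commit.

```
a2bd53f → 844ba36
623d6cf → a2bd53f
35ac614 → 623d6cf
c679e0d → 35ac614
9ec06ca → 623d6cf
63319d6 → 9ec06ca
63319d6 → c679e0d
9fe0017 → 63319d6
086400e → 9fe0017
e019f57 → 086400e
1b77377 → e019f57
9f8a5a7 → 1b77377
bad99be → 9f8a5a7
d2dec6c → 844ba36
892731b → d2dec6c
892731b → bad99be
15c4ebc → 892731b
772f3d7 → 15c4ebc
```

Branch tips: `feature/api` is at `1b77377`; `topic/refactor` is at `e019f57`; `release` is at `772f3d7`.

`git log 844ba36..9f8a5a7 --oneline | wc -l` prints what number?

Reachable from 9f8a5a7: {086400e, 1b77377, 35ac614, 623d6cf, 63319d6, 844ba36, 9ec06ca, 9f8a5a7, 9fe0017, a2bd53f, c679e0d, e019f57}.
Reachable from 844ba36: {844ba36}.
In 9f8a5a7's history but not 844ba36's: {086400e, 1b77377, 35ac614, 623d6cf, 63319d6, 9ec06ca, 9f8a5a7, 9fe0017, a2bd53f, c679e0d, e019f57} — 11 commits.

11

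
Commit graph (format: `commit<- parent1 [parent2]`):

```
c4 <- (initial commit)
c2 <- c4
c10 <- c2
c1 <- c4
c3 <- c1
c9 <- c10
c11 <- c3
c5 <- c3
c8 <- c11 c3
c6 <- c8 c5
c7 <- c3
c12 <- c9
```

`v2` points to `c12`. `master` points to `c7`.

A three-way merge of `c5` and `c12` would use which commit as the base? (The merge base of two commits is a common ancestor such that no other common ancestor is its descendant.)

c4

Ancestors of c5: {c1, c3, c4, c5}.
Ancestors of c12: {c10, c12, c2, c4, c9}.
Common ancestors: {c4}.
The only common ancestor is c4, so it is the merge base.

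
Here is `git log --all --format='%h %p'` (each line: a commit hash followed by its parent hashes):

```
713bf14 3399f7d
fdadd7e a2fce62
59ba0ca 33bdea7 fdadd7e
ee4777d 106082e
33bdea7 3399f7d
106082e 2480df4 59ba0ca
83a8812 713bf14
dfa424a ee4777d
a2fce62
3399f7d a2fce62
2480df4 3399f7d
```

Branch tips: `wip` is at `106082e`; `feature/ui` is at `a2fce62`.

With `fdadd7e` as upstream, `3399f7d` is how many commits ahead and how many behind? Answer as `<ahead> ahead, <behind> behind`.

1 ahead, 1 behind

Reachable from 3399f7d: {3399f7d, a2fce62}.
Reachable from fdadd7e: {a2fce62, fdadd7e}.
Only in 3399f7d's history (ahead): {3399f7d} — 1.
Only in fdadd7e's history (behind): {fdadd7e} — 1.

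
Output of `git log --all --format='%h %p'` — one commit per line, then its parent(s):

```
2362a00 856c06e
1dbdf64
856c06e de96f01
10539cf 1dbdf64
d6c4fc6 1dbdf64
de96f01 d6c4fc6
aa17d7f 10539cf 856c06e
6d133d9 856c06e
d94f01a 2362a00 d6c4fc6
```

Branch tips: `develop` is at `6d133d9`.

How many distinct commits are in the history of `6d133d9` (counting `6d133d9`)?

Walking parent pointers from 6d133d9: reachable set = {1dbdf64, 6d133d9, 856c06e, d6c4fc6, de96f01}.
That is 5 commits.

5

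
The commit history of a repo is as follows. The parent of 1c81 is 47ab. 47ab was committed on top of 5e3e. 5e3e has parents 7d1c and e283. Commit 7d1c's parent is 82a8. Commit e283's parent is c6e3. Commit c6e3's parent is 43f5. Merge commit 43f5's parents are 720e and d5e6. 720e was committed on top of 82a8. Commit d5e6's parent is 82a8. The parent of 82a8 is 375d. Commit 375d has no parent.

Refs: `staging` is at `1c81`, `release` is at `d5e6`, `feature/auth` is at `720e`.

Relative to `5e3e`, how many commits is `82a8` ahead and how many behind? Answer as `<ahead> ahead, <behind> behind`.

Reachable from 82a8: {375d, 82a8}.
Reachable from 5e3e: {375d, 43f5, 5e3e, 720e, 7d1c, 82a8, c6e3, d5e6, e283}.
Only in 82a8's history (ahead): {} — 0.
Only in 5e3e's history (behind): {43f5, 5e3e, 720e, 7d1c, c6e3, d5e6, e283} — 7.

0 ahead, 7 behind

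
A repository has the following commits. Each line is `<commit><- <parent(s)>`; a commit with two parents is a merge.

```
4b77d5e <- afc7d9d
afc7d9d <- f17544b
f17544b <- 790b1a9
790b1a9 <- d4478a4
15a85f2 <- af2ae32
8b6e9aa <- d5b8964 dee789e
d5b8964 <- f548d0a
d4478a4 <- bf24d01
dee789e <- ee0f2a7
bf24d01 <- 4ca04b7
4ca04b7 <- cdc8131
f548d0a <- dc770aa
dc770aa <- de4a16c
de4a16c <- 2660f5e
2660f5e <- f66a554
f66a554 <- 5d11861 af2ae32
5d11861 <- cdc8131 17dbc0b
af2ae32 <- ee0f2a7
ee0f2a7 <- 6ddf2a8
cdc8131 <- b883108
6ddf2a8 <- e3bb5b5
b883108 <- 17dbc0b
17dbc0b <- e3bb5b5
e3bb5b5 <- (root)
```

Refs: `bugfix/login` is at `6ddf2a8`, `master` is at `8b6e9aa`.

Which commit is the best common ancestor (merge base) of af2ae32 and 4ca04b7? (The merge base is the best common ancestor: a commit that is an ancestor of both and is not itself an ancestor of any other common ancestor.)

e3bb5b5

Ancestors of af2ae32: {6ddf2a8, af2ae32, e3bb5b5, ee0f2a7}.
Ancestors of 4ca04b7: {17dbc0b, 4ca04b7, b883108, cdc8131, e3bb5b5}.
Common ancestors: {e3bb5b5}.
The only common ancestor is e3bb5b5, so it is the merge base.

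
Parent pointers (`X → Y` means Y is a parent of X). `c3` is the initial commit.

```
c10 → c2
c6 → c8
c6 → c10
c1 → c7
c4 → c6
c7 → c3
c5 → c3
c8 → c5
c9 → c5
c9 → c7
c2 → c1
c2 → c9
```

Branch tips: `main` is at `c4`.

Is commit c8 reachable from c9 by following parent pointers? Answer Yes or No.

No

Ancestors of c9: {c3, c5, c7, c9}.
c8 is not in that set, so it is not an ancestor of c9.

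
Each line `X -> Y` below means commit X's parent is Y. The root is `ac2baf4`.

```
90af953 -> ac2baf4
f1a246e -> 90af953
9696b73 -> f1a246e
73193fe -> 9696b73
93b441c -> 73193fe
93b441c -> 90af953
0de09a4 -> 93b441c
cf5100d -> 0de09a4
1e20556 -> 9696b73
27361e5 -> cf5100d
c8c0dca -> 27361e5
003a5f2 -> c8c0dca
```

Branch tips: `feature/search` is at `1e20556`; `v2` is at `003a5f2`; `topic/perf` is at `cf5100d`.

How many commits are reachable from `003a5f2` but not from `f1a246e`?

Reachable from 003a5f2: {003a5f2, 0de09a4, 27361e5, 73193fe, 90af953, 93b441c, 9696b73, ac2baf4, c8c0dca, cf5100d, f1a246e}.
Reachable from f1a246e: {90af953, ac2baf4, f1a246e}.
In 003a5f2's history but not f1a246e's: {003a5f2, 0de09a4, 27361e5, 73193fe, 93b441c, 9696b73, c8c0dca, cf5100d} — 8 commits.

8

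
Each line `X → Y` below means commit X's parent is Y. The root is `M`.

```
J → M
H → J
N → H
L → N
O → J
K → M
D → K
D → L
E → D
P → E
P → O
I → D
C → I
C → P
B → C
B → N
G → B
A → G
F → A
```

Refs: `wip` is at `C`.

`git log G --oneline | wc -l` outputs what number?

14

Walking parent pointers from G: reachable set = {B, C, D, E, G, H, I, J, K, L, M, N, O, P}.
That is 14 commits.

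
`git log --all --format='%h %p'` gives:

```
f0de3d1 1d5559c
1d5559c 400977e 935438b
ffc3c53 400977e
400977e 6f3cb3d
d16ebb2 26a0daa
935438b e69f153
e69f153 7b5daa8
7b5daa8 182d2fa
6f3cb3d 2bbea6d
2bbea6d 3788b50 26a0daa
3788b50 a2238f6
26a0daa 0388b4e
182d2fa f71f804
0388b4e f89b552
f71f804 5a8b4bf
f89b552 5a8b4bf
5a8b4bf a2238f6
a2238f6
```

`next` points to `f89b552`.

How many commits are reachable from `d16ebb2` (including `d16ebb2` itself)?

6

Walking parent pointers from d16ebb2: reachable set = {0388b4e, 26a0daa, 5a8b4bf, a2238f6, d16ebb2, f89b552}.
That is 6 commits.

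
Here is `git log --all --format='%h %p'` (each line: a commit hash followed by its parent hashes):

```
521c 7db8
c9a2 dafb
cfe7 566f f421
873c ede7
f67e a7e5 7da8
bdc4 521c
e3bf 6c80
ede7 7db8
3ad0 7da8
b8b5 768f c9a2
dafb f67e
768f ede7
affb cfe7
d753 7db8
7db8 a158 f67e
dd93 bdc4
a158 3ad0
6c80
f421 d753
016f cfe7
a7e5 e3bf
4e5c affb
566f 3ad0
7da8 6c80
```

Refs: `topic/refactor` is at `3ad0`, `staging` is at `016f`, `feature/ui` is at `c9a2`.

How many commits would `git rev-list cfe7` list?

Walking parent pointers from cfe7: reachable set = {3ad0, 566f, 6c80, 7da8, 7db8, a158, a7e5, cfe7, d753, e3bf, f421, f67e}.
That is 12 commits.

12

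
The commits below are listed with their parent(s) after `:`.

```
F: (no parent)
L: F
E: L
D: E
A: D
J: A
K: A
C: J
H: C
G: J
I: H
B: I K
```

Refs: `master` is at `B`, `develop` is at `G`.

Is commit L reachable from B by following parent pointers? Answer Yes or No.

Yes

Ancestors of B (commits reachable by following parents): {A, B, C, D, E, F, H, I, J, K, L}.
L is in that set, so it is an ancestor of B.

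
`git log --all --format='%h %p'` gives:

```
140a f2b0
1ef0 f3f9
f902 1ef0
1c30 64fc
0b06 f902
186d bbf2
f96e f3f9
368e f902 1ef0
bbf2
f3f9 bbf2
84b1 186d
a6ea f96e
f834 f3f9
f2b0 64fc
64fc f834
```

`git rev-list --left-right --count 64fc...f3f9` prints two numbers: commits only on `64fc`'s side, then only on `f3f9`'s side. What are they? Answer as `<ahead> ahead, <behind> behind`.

2 ahead, 0 behind

Reachable from 64fc: {64fc, bbf2, f3f9, f834}.
Reachable from f3f9: {bbf2, f3f9}.
Only in 64fc's history (ahead): {64fc, f834} — 2.
Only in f3f9's history (behind): {} — 0.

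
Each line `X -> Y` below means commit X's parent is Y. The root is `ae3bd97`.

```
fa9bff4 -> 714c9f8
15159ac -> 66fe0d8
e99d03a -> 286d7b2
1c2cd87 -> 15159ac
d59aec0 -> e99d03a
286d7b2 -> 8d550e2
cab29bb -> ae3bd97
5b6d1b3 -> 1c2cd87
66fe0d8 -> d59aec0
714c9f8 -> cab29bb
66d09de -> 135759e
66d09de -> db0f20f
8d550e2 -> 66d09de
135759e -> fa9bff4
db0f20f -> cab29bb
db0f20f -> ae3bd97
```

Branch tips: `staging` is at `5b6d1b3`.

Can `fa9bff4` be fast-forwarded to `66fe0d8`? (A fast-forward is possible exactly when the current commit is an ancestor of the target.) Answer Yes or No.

Yes

A fast-forward from fa9bff4 to 66fe0d8 is possible iff fa9bff4 is an ancestor of 66fe0d8.
Ancestors of 66fe0d8: {135759e, 286d7b2, 66d09de, 66fe0d8, 714c9f8, 8d550e2, ae3bd97, cab29bb, d59aec0, db0f20f, e99d03a, fa9bff4}.
fa9bff4 is among them, so fast-forward is possible.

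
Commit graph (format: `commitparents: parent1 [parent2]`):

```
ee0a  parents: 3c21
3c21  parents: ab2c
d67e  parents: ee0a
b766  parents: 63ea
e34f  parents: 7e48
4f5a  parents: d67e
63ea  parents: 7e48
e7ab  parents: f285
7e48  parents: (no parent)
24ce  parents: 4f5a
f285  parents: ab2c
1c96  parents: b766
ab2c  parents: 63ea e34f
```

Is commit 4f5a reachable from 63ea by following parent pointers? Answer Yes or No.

Ancestors of 63ea: {63ea, 7e48}.
4f5a is not in that set, so it is not an ancestor of 63ea.

No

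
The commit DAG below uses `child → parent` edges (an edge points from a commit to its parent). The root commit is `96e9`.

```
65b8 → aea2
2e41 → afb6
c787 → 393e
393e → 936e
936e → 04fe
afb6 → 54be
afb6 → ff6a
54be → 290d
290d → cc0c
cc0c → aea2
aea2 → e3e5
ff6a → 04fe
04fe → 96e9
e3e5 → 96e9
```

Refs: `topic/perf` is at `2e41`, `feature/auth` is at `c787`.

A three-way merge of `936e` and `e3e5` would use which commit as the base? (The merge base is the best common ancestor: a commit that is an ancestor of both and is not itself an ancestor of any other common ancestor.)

Ancestors of 936e: {04fe, 936e, 96e9}.
Ancestors of e3e5: {96e9, e3e5}.
Common ancestors: {96e9}.
The only common ancestor is 96e9, so it is the merge base.

96e9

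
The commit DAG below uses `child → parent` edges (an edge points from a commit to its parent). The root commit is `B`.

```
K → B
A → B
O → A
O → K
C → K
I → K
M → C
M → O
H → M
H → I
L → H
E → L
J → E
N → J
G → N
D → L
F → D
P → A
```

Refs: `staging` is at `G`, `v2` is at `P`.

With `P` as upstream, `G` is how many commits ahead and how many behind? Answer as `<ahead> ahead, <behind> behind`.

11 ahead, 1 behind

Reachable from G: {A, B, C, E, G, H, I, J, K, L, M, N, O}.
Reachable from P: {A, B, P}.
Only in G's history (ahead): {C, E, G, H, I, J, K, L, M, N, O} — 11.
Only in P's history (behind): {P} — 1.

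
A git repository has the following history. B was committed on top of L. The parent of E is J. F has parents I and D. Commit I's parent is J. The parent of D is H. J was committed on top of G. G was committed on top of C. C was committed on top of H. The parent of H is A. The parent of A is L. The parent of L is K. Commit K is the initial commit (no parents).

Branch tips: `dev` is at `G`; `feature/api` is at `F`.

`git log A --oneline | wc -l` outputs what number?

Walking parent pointers from A: reachable set = {A, K, L}.
That is 3 commits.

3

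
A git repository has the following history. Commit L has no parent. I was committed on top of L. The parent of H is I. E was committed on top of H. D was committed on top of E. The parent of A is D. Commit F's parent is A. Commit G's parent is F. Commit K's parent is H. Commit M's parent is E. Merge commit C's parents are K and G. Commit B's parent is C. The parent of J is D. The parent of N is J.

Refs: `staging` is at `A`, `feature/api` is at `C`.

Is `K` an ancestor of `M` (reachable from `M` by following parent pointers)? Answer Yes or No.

No

Ancestors of M: {E, H, I, L, M}.
K is not in that set, so it is not an ancestor of M.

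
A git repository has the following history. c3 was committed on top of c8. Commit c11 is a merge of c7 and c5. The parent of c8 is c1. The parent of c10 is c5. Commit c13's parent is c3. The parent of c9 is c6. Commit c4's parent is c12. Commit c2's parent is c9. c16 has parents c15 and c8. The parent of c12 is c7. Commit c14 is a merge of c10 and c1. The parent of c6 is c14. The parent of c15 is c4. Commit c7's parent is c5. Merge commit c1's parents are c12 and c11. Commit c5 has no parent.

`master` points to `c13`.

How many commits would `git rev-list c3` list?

Walking parent pointers from c3: reachable set = {c1, c11, c12, c3, c5, c7, c8}.
That is 7 commits.

7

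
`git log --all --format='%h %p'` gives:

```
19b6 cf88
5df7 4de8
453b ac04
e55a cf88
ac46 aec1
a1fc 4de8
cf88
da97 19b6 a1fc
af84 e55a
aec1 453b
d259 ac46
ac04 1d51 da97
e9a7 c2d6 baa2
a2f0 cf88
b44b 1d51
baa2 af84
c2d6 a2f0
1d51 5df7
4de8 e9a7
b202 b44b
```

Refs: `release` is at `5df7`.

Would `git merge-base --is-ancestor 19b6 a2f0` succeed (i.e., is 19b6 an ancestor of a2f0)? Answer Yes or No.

Ancestors of a2f0: {a2f0, cf88}.
19b6 is not in that set, so it is not an ancestor of a2f0.

No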